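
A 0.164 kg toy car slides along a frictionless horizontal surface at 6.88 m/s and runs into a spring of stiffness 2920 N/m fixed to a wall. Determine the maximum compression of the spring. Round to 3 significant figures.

All KE is stored as spring PE at maximum compression: ½mv² = ½kx²
x = v√(m/k) = 6.88 × √(0.164/2920) = 0.05156 m

x = 0.0516 m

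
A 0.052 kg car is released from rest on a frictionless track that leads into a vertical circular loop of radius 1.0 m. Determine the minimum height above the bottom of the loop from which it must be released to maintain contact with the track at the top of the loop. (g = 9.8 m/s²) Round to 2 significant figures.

At the top, for minimum speed gravity alone supplies the centripetal force: mg = mv_top²/r ⇒ v_top² = gr = 9.800 m²/s²
Energy conservation from release height h to the top (height 2r): mgh = ½mv_top² + mg(2r)
h = v_top²/(2g) + 2r = r/2 + 2r = 5r/2 = 2.500 m

h = 2.5 m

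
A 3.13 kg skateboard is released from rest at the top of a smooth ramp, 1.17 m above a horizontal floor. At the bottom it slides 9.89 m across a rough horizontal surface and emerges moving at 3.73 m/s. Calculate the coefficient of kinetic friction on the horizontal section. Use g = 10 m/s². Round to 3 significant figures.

μ_k = 0.0480

Applying the work–energy principle:
mgh = ½mv² + μ_k m g d
mgh = 36.621 J; ½mv² = 21.774 J
W_f = 36.621 − 21.774 = 14.85 J
μ_k = W_f/(mg·d) = 14.85/(31.30 × 9.89) = 0.04796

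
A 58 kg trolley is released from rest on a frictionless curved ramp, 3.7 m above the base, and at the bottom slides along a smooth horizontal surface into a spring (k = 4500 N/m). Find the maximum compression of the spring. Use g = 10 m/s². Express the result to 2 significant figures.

At max compression the trolley is momentarily at rest: mgh = ½kx²
x = √(2mgh/k) = √(2 × 58 × 10 × 3.7 / 4500) = 0.9766 m

x = 0.98 m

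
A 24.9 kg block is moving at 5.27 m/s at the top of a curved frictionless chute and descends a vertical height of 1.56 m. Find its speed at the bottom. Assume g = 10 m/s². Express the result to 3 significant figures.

Energy conservation between the two points: ½mv₀² + mgh = ½mv²
v² = v₀² + 2gh = (5.27)² + 2(10)(1.56) = 58.973
v = √58.973 = 7.679 m/s

v = 7.68 m/s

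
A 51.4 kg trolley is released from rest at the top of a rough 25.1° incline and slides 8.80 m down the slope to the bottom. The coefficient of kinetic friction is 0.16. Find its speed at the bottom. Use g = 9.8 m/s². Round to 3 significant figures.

Energy: mgh = ½mv² + W_f, with h = L sinθ and W_f = μ_k (mg cosθ) L
mgh = mgL sinθ = (51.4)(9.8)(8.80)sin25.1° = 1880.4 J
W_f = μ_k mg cosθ · L = (0.16)(51.4)(9.8)cos25.1°·8.80 = 642.3 J
½mv² = 1880.4 − 642.3 = 1238.1 J
v = √(2 × 1238.1/51.4) = 6.941 m/s

v = 6.94 m/s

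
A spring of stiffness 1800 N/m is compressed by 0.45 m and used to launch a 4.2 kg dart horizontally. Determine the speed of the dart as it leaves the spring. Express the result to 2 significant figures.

v = 9.3 m/s

Spring PE converts entirely to kinetic energy: ½kx² = ½mv²
v = x√(k/m) = 0.45 × √(1800/4.2) = 9.316 m/s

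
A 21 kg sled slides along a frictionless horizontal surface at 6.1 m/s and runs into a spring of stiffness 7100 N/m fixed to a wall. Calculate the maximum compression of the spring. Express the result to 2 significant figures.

x = 0.33 m

All KE is stored as spring PE at maximum compression: ½mv² = ½kx²
x = v√(m/k) = 6.1 × √(21/7100) = 0.3317 m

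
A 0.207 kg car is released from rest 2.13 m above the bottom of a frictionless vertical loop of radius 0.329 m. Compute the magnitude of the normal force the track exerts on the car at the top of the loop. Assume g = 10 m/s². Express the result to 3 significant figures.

N = 16.5 N

Energy from release to top (height 2r): mgh = ½mv_top² + mg(2r)
v_top² = 2g(h − 2r) = 2(10)(2.13 − 0.6580) = 29.440 m²/s²
At the top, both N and weight point toward the centre: N + mg = mv_top²/r
N = m(v_top²/r − g) = 0.207(29.440/0.329 − 10) = 16.45 N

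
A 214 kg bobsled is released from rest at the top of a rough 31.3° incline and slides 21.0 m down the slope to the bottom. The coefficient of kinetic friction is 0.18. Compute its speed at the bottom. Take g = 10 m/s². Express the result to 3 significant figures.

Energy: mgh = ½mv² + W_f, with h = L sinθ and W_f = μ_k (mg cosθ) L
mgh = mgL sinθ = (214)(10)(21.0)sin31.3° = 23347 J
W_f = μ_k mg cosθ · L = (0.18)(214)(10)cos31.3°·21.0 = 6912 J
½mv² = 23347 − 6912 = 16435 J
v = √(2 × 16435/214) = 12.39 m/s

v = 12.4 m/s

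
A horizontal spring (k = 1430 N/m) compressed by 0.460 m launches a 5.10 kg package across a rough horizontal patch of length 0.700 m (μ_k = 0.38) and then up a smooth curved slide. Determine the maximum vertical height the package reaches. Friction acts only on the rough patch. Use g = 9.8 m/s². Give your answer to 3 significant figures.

h = 2.76 m

Spring energy: E₀ = ½kx² = ½(1430)(0.460)² = 151.29 J
Friction: W_f = μ_k mg d = (0.38)(5.10)(9.8)(0.700) = 13.29 J
Energy at base of ramp: E = 151.29 − 13.29 = 138.00 J
At max height all remaining energy is PE: mgh = E ⇒ h = E/(mg) = 138.00/(5.10 × 9.8) = 2.761 m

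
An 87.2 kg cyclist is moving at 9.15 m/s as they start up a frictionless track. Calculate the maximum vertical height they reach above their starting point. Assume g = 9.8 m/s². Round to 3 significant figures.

Setting KE at the bottom equal to PE gained: ½mv² = mgh
h = v²/(2g) = 9.15²/(2 × 9.8) = 4.272 m

h = 4.27 m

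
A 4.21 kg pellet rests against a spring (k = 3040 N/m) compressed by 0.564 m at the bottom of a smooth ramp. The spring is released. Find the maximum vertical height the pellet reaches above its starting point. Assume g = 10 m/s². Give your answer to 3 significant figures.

At maximum height the pellet is at rest, so ½kx² = mgh
h = kx²/(2mg) = (3040)(0.564)²/(2 × 4.21 × 10) = 11.48 m

h = 11.5 m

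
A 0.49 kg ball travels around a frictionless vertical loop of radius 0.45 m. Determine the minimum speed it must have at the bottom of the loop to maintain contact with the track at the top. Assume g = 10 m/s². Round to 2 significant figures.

At the top: mg = mv_top²/r ⇒ v_top² = gr = 4.500 m²/s²
Energy from bottom to top (height 2r): ½mv_bot² = ½mv_top² + mg(2r)
v_bot² = gr + 4gr = 5gr = 22.50
v_bot = √(5gr) = 4.743 m/s

v = 4.7 m/s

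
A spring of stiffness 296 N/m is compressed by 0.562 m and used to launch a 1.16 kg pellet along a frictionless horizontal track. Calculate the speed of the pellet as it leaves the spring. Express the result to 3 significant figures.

v = 8.98 m/s

Conservation of energy: ½kx² = ½mv²
v = x√(k/m) = 0.562 × √(296/1.16) = 8.977 m/s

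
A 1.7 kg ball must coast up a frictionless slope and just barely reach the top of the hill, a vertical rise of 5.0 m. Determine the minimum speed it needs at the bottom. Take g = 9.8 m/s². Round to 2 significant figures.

At the top it is momentarily at rest, so all KE converts to PE: ½mv² = mgh
v = √(2gh) = √(2 × 9.8 × 5.0) = 9.899 m/s

v = 9.9 m/s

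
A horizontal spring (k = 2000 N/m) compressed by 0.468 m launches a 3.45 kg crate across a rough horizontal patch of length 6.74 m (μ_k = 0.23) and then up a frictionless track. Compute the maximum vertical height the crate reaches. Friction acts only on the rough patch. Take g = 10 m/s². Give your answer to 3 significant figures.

h = 4.80 m

Spring energy: E₀ = ½kx² = ½(2000)(0.468)² = 219.02 J
Friction: W_f = μ_k mg d = (0.23)(3.45)(10)(6.74) = 53.48 J
Energy at base of ramp: E = 219.02 − 53.48 = 165.54 J
At max height all remaining energy is PE: mgh = E ⇒ h = E/(mg) = 165.54/(3.45 × 10) = 4.798 m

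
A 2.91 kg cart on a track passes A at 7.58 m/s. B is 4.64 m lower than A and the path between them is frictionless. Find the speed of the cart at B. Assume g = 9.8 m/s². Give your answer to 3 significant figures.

v = 12.2 m/s

Equating total energy at the two states: ½mv₀² + mgh = ½mv²
v² = v₀² + 2gh = (7.58)² + 2(9.8)(4.64) = 148.40
v = √148.40 = 12.18 m/s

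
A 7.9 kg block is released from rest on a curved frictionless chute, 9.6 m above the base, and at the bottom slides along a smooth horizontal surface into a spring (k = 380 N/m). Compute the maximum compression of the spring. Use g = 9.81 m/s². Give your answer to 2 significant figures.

x = 2.0 m

At max compression the block is momentarily at rest: mgh = ½kx²
x = √(2mgh/k) = √(2 × 7.9 × 9.81 × 9.6 / 380) = 1.979 m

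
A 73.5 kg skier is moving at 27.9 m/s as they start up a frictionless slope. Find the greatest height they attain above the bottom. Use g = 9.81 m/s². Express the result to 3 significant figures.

Setting KE at the bottom equal to PE gained: ½mv² = mgh
h = v²/(2g) = 27.9²/(2 × 9.81) = 39.67 m

h = 39.7 m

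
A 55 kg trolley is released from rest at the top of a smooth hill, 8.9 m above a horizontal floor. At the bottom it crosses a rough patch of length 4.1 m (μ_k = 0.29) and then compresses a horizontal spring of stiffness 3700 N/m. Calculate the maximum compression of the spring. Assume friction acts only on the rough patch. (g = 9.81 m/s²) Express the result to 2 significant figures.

Initial energy: E₁ = mgh = (55)(9.81)(8.9) = 4802.0 J
Friction removes W_f = μ_k mg d = (0.29)(55)(9.81)(4.1) = 641.5 J
Energy reaching the spring: E = 4802.0 − 641.5 = 4160.5 J
At max compression ½kx² = E ⇒ x = √(2E/k) = √(2 × 4160.5/3700) = 1.500 m

x = 1.5 m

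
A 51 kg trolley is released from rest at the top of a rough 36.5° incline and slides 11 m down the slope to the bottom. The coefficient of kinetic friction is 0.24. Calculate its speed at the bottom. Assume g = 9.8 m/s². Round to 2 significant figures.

v = 9.3 m/s

Work–energy: mg(L sinθ) − μ_k(mg cosθ)L = ½mv²
mgh = mgL sinθ = (51)(9.8)(11)sin36.5° = 3270.2 J
W_f = μ_k mg cosθ · L = (0.24)(51)(9.8)cos36.5°·11 = 1061 J
½mv² = 3270.2 − 1061 = 2209.6 J
v = √(2 × 2209.6/51) = 9.309 m/s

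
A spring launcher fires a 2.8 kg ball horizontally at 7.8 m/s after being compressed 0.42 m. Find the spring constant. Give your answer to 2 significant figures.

Energy stored in the spring equals the launch KE: ½kx² = ½mv²
k = mv²/x² = (2.8)(7.8)²/(0.42)² = 965.7 N/m

k = 970 N/m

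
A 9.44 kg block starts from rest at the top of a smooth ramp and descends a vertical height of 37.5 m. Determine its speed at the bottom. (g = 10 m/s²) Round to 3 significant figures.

Energy conservation between the two points: mgh = ½mv²
v = √(2gh) = √(2 × 10 × 37.5) = √750.00 = 27.39 m/s

v = 27.4 m/s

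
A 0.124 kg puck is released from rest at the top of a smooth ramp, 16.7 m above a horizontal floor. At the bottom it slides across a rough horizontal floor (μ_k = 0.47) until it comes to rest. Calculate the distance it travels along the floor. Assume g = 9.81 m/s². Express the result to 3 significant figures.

Energy at the top = energy at the end + work done against friction:
At rest all PE has been dissipated by friction: mgh = μ_k m g d
d = h/μ_k = 16.7/0.47 = 35.53 m

d = 35.5 m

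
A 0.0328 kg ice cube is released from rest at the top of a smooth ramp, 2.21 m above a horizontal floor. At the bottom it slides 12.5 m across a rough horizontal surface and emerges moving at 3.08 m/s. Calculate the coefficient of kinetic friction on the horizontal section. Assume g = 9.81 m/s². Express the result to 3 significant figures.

Energy at the top = energy at the end + work done against friction:
mgh = ½mv² + μ_k m g d
mgh = 0.71111 J; ½mv² = 0.15558 J
W_f = 0.71111 − 0.15558 = 0.5555 J
μ_k = W_f/(mg·d) = 0.5555/(0.3218 × 12.5) = 0.1381

μ_k = 0.138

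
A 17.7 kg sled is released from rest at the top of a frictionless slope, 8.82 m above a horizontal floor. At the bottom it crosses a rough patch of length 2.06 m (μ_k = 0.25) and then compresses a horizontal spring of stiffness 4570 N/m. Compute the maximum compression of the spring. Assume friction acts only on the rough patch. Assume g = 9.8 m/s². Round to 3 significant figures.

x = 0.794 m

Initial energy: E₁ = mgh = (17.7)(9.8)(8.82) = 1529.9 J
Friction removes W_f = μ_k mg d = (0.25)(17.7)(9.8)(2.06) = 89.33 J
Energy reaching the spring: E = 1529.9 − 89.33 = 1440.6 J
At max compression ½kx² = E ⇒ x = √(2E/k) = √(2 × 1440.6/4570) = 0.7940 m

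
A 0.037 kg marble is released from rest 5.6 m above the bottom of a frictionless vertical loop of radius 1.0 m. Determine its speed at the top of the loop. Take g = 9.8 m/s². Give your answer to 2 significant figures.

v = 8.4 m/s

Energy conservation: mgh = ½mv_top² + mg(2r)
v_top² = 2g(h − 2r) = 2(9.8)(5.6 − 2.000) = 70.56
v_top = 8.400 m/s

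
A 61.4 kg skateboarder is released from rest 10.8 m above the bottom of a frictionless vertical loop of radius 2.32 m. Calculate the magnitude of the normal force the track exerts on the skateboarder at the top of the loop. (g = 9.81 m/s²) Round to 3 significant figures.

Energy from release to top (height 2r): mgh = ½mv_top² + mg(2r)
v_top² = 2g(h − 2r) = 2(9.81)(10.8 − 4.640) = 120.86 m²/s²
At the top, both N and weight point toward the centre: N + mg = mv_top²/r
N = m(v_top²/r − g) = 61.4(120.86/2.32 − 9.81) = 2596 N

N = 2600 N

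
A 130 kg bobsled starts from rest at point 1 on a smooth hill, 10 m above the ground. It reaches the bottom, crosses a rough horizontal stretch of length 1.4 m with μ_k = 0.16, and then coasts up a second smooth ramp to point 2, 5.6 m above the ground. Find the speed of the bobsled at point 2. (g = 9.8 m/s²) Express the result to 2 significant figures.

Energy at 1: mgh₁ = (130)(9.8)(10) = 12740 J
Friction loss: W_f = μ_k mg d = 285.4 J
At 2: ½mv² + mgh₂ = mgh₁ − W_f
½mv² = 12740 − 285.4 − 7134.4 = 5320.2 J
v = √(2 × 5320.2/130) = 9.047 m/s

v = 9.0 m/s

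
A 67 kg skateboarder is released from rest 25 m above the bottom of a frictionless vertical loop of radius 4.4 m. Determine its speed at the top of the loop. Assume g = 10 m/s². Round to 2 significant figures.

Energy conservation: mgh = ½mv_top² + mg(2r)
v_top² = 2g(h − 2r) = 2(10)(25 − 8.800) = 324.0
v_top = 18.00 m/s

v = 18 m/s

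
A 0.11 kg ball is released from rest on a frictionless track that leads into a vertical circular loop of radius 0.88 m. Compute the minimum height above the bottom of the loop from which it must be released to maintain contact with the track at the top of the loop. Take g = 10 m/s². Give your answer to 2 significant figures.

h = 2.2 m

At the top, for minimum speed gravity alone supplies the centripetal force: mg = mv_top²/r ⇒ v_top² = gr = 8.800 m²/s²
Energy conservation from release height h to the top (height 2r): mgh = ½mv_top² + mg(2r)
h = v_top²/(2g) + 2r = r/2 + 2r = 5r/2 = 2.200 m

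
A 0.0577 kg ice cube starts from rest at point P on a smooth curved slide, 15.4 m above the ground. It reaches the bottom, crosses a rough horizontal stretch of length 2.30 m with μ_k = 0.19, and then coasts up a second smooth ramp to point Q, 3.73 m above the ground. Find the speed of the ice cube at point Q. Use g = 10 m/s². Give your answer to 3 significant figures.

v = 15.0 m/s

Energy at P: mgh₁ = (0.0577)(10)(15.4) = 8.8858 J
Friction loss: W_f = μ_k mg d = 0.2521 J
At Q: ½mv² + mgh₂ = mgh₁ − W_f
½mv² = 8.8858 − 0.2521 − 2.1522 = 6.4814 J
v = √(2 × 6.4814/0.0577) = 14.99 m/s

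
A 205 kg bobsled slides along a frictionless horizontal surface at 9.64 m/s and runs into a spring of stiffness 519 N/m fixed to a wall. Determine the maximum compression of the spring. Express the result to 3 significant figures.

x = 6.06 m

Conservation of energy between contact and max compression: ½mv² = ½kx²
x = v√(m/k) = 9.64 × √(205/519) = 6.059 m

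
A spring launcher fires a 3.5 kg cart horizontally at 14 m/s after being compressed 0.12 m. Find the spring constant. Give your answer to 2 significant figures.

½kx² = ½mv²
k = mv²/x² = (3.5)(14)²/(0.12)² = 47639 N/m

k = 48000 N/m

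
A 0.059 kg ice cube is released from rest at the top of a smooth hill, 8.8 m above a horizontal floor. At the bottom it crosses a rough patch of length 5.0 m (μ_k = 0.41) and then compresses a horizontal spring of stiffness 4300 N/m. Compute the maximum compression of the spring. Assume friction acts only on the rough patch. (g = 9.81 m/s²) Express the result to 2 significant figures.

x = 0.043 m

Initial energy: E₁ = mgh = (0.059)(9.81)(8.8) = 5.0934 J
Friction removes W_f = μ_k mg d = (0.41)(0.059)(9.81)(5.0) = 1.187 J
Energy reaching the spring: E = 5.0934 − 1.187 = 3.9068 J
At max compression ½kx² = E ⇒ x = √(2E/k) = √(2 × 3.9068/4300) = 0.04263 m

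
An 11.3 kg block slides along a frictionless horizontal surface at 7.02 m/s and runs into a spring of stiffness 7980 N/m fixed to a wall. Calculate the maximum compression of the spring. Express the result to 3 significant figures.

Conservation of energy between contact and max compression: ½mv² = ½kx²
x = v√(m/k) = 7.02 × √(11.3/7980) = 0.2642 m

x = 0.264 m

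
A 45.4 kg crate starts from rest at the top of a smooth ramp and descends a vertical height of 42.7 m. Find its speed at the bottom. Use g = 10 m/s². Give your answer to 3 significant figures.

By conservation of mechanical energy, mgh = ½mv²
The mass cancels from both sides.
v = √(2gh) = √(2 × 10 × 42.7) = √854.00 = 29.22 m/s

v = 29.2 m/s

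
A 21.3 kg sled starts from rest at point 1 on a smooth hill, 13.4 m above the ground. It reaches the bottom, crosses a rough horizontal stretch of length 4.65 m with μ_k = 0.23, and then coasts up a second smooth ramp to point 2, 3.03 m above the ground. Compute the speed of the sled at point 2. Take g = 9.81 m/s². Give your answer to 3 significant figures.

Energy at 1: mgh₁ = (21.3)(9.81)(13.4) = 2800.0 J
Friction loss: W_f = μ_k mg d = 223.5 J
At 2: ½mv² + mgh₂ = mgh₁ − W_f
½mv² = 2800.0 − 223.5 − 633.13 = 1943.4 J
v = √(2 × 1943.4/21.3) = 13.51 m/s

v = 13.5 m/s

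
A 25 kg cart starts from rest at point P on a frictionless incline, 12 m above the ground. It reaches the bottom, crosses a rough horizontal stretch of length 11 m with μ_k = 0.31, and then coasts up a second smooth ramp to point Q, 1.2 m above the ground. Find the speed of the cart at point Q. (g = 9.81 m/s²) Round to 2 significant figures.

Energy at P: mgh₁ = (25)(9.81)(12) = 2943.0 J
Friction loss: W_f = μ_k mg d = 836.3 J
At Q: ½mv² + mgh₂ = mgh₁ − W_f
½mv² = 2943.0 − 836.3 − 294.30 = 1812.4 J
v = √(2 × 1812.4/25) = 12.04 m/s

v = 12 m/s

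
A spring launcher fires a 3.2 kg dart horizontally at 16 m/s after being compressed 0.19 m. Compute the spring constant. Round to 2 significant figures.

Spring PE at full compression equals KE at release: ½kx² = ½mv²
k = mv²/x² = (3.2)(16)²/(0.19)² = 22693 N/m

k = 23000 N/m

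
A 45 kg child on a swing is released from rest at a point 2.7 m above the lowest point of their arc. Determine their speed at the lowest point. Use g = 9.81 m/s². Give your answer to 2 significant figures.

v = 7.3 m/s

Mechanical energy is conserved (no friction): mgh = ½mv²
v = √(2gh) = √(2 × 9.81 × 2.7) = √52.974 = 7.278 m/s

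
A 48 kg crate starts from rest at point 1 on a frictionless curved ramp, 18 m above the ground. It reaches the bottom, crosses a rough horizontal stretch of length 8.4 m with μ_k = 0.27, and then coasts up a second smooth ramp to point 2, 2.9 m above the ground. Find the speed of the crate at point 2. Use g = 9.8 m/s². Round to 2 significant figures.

v = 16 m/s

Energy at 1: mgh₁ = (48)(9.8)(18) = 8467.2 J
Friction loss: W_f = μ_k mg d = 1067 J
At 2: ½mv² + mgh₂ = mgh₁ − W_f
½mv² = 8467.2 − 1067 − 1364.2 = 6036.2 J
v = √(2 × 6036.2/48) = 15.86 m/s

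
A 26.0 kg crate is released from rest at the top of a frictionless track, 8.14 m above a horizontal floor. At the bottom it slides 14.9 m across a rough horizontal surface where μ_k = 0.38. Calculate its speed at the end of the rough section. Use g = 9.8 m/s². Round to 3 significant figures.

Applying the work–energy principle:
mgh = ½mv² + μ_k m g d
W_f = μ_k mg d = (0.38)(26.0)(9.8)(14.9) = 1443 J
½mv² = mgh − W_f = 2074.1 − 1443 = 631.39 J
v = √(2 × 631.39/26.0) = 6.969 m/s

v = 6.97 m/s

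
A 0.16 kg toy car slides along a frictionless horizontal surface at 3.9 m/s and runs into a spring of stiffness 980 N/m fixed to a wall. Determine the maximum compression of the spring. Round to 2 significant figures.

Conservation of energy between contact and max compression: ½mv² = ½kx²
x = v√(m/k) = 3.9 × √(0.16/980) = 0.04983 m

x = 0.050 m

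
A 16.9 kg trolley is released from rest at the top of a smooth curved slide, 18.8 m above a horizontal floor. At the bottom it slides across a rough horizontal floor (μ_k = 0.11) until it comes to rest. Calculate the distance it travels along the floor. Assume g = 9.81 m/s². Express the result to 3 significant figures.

Applying the work–energy principle:
At rest all PE has been dissipated by friction: mgh = μ_k m g d
d = h/μ_k = 18.8/0.11 = 170.9 m

d = 171 m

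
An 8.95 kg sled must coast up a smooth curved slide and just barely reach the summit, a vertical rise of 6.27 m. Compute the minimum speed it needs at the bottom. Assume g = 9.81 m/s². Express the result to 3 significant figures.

At the top it is momentarily at rest, so all KE converts to PE: ½mv² = mgh
v = √(2gh) = √(2 × 9.81 × 6.27) = 11.09 m/s

v = 11.1 m/s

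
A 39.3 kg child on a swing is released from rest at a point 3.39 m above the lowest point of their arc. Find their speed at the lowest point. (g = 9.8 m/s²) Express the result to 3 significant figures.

v = 8.15 m/s

Mechanical energy is conserved (no friction): mgh = ½mv²
v = √(2gh) = √(2 × 9.8 × 3.39) = √66.444 = 8.151 m/s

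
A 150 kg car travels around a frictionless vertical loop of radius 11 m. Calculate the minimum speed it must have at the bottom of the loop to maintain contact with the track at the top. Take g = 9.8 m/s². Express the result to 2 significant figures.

At the top: mg = mv_top²/r ⇒ v_top² = gr = 107.8 m²/s²
Energy from bottom to top (height 2r): ½mv_bot² = ½mv_top² + mg(2r)
v_bot² = gr + 4gr = 5gr = 539.0
v_bot = √(5gr) = 23.22 m/s

v = 23 m/s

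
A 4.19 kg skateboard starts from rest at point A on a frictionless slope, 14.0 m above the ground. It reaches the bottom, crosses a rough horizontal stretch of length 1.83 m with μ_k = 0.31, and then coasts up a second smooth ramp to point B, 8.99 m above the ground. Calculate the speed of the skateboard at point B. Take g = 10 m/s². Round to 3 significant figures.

v = 9.43 m/s

Energy at A: mgh₁ = (4.19)(10)(14.0) = 586.60 J
Friction loss: W_f = μ_k mg d = 23.77 J
At B: ½mv² + mgh₂ = mgh₁ − W_f
½mv² = 586.60 − 23.77 − 376.68 = 186.15 J
v = √(2 × 186.15/4.19) = 9.426 m/s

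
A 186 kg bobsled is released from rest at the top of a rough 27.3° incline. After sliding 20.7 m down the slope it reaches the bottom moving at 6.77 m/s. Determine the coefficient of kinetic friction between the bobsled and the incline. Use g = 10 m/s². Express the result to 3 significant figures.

mgh = ½mv² + μ_k (mg cosθ) L, with h = L sinθ
mgL sinθ = 17659 J; ½mv² = 4262.5 J
W_f = 17659 − 4262.5 = 13396 J
μ_k = W_f/(mg cosθ · L) = 13396/(1653 × 20.7) = 0.3916

μ_k = 0.392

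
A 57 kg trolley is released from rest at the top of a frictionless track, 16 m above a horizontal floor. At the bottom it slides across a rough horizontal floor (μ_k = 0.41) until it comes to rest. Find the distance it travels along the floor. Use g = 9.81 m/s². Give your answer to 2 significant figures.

d = 39 m

Energy bookkeeping (friction removes W_f = μ_k N d):
At rest all PE has been dissipated by friction: mgh = μ_k m g d
d = h/μ_k = 16/0.41 = 39.02 m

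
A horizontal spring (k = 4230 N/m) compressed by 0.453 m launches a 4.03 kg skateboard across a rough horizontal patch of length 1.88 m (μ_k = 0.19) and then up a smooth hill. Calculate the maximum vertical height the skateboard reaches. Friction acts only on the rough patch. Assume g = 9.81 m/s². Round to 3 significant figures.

h = 10.6 m

Spring energy: E₀ = ½kx² = ½(4230)(0.453)² = 434.02 J
Friction: W_f = μ_k mg d = (0.19)(4.03)(9.81)(1.88) = 14.12 J
Energy at base of ramp: E = 434.02 − 14.12 = 419.90 J
At max height all remaining energy is PE: mgh = E ⇒ h = E/(mg) = 419.90/(4.03 × 9.81) = 10.62 m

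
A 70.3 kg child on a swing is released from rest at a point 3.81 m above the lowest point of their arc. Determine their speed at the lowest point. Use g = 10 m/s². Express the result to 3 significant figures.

v = 8.73 m/s

By conservation of mechanical energy, mgh = ½mv²
The mass cancels from both sides.
v = √(2gh) = √(2 × 10 × 3.81) = √76.200 = 8.729 m/s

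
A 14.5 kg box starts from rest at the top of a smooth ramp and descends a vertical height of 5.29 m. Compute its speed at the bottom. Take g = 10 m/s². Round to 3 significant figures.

v = 10.3 m/s

Mechanical energy is conserved (no friction): mgh = ½mv²
The mass cancels from both sides.
v = √(2gh) = √(2 × 10 × 5.29) = √105.80 = 10.29 m/s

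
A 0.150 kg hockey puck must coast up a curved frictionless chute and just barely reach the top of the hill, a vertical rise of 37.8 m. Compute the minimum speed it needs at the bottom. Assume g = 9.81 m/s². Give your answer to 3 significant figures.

At the top it is momentarily at rest, so all KE converts to PE: ½mv² = mgh
v = √(2gh) = √(2 × 9.81 × 37.8) = 27.23 m/s

v = 27.2 m/s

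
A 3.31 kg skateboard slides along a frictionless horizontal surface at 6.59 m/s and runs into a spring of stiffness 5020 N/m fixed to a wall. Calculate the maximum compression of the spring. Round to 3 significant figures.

Conservation of energy between contact and max compression: ½mv² = ½kx²
x = v√(m/k) = 6.59 × √(3.31/5020) = 0.1692 m

x = 0.169 m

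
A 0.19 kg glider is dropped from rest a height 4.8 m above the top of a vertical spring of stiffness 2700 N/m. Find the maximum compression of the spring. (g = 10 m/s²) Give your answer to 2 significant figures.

x = 0.083 m

Take the reference level at the top of the uncompressed spring. At max compression the glider has fallen H + x and is momentarily at rest:
mg(H + x) = ½kx²
½(2700)x² − (0.19)(10)x − (0.19)(10)(4.8) = 0
1350x² − 1.900x − 9.120 = 0
x = [1.900 + √(3.610 + 49248)]/(2 × 1350) = 0.08290 m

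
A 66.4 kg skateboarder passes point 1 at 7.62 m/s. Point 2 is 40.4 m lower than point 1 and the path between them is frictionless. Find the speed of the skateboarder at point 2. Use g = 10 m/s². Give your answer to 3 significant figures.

Energy conservation between the two points: ½mv₀² + mgh = ½mv²
The mass cancels from both sides.
v² = v₀² + 2gh = (7.62)² + 2(10)(40.4) = 866.06
v = √866.06 = 29.43 m/s

v = 29.4 m/s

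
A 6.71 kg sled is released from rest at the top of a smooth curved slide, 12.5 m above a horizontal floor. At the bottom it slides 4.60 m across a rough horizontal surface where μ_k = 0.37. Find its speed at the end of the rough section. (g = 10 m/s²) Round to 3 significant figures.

Applying the work–energy principle:
mgh = ½mv² + μ_k m g d
W_f = μ_k mg d = (0.37)(6.71)(10)(4.60) = 114.2 J
½mv² = mgh − W_f = 838.75 − 114.2 = 724.55 J
v = √(2 × 724.55/6.71) = 14.70 m/s

v = 14.7 m/s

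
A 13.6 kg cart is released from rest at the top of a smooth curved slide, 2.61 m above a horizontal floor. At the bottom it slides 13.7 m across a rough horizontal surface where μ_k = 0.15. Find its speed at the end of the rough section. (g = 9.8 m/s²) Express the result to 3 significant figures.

v = 3.30 m/s

Applying the work–energy principle:
mgh = ½mv² + μ_k m g d
W_f = μ_k mg d = (0.15)(13.6)(9.8)(13.7) = 273.9 J
½mv² = mgh − W_f = 347.86 − 273.9 = 73.970 J
v = √(2 × 73.970/13.6) = 3.298 m/s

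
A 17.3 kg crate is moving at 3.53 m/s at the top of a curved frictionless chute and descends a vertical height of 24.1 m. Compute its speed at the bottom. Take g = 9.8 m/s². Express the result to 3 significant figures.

By conservation of mechanical energy, ½mv₀² + mgh = ½mv²
The mass cancels from both sides.
v² = v₀² + 2gh = (3.53)² + 2(9.8)(24.1) = 484.82
v = √484.82 = 22.02 m/s

v = 22.0 m/s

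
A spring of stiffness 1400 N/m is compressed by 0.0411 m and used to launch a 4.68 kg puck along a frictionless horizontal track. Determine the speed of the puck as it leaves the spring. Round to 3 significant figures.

v = 0.711 m/s

Spring PE converts entirely to kinetic energy: ½kx² = ½mv²
v = x√(k/m) = 0.0411 × √(1400/4.68) = 0.7109 m/s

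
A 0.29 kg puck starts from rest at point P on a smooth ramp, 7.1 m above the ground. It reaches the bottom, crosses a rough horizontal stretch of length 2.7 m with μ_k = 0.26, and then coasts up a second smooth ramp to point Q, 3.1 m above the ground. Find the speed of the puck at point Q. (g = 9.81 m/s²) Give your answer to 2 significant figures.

Energy at P: mgh₁ = (0.29)(9.81)(7.1) = 20.199 J
Friction loss: W_f = μ_k mg d = 1.997 J
At Q: ½mv² + mgh₂ = mgh₁ − W_f
½mv² = 20.199 − 1.997 − 8.8192 = 9.3825 J
v = √(2 × 9.3825/0.29) = 8.044 m/s

v = 8.0 m/s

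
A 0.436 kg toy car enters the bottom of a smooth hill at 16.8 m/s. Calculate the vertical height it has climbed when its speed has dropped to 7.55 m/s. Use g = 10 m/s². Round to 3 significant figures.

Energy balance between the two points: ½mv₁² = ½mv₂² + mgh
h = (v₁² − v₂²)/(2g) = (16.8² − 7.55²)/(2 × 10) = 11.26 m

h = 11.3 m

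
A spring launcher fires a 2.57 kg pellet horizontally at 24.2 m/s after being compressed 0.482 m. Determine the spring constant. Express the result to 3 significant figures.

k = 6480 N/m

Spring PE at full compression equals KE at release: ½kx² = ½mv²
k = mv²/x² = (2.57)(24.2)²/(0.482)² = 6478 N/m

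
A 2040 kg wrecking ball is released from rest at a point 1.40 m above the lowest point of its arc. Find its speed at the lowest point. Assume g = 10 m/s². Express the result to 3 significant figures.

v = 5.29 m/s

Mechanical energy is conserved (no friction): mgh = ½mv²
v = √(2gh) = √(2 × 10 × 1.40) = √28.000 = 5.292 m/s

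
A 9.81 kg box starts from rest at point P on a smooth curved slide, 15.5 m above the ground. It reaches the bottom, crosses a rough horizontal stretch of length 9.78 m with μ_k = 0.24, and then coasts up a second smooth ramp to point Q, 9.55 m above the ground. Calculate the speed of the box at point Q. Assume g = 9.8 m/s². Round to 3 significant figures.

v = 8.40 m/s

Energy at P: mgh₁ = (9.81)(9.8)(15.5) = 1490.1 J
Friction loss: W_f = μ_k mg d = 225.7 J
At Q: ½mv² + mgh₂ = mgh₁ − W_f
½mv² = 1490.1 − 225.7 − 918.12 = 346.37 J
v = √(2 × 346.37/9.81) = 8.403 m/s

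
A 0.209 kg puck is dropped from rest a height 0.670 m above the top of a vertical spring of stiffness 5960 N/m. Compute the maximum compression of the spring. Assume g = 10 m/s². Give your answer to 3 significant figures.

Take the reference level at the top of the uncompressed spring. At max compression the puck has fallen H + x and is momentarily at rest:
mg(H + x) = ½kx²
½(5960)x² − (0.209)(10)x − (0.209)(10)(0.670) = 0
2980x² − 2.090x − 1.400 = 0
x = [2.090 + √(4.368 + 16692)]/(2 × 2980) = 0.02203 m

x = 0.0220 m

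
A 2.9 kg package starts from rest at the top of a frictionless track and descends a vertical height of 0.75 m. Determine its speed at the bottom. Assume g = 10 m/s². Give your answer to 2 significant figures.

v = 3.9 m/s

Mechanical energy is conserved (no friction): mgh = ½mv²
v = √(2gh) = √(2 × 10 × 0.75) = √15.000 = 3.873 m/s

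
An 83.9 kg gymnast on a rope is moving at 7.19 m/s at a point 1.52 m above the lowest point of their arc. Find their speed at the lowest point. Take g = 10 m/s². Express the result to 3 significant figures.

By conservation of mechanical energy, ½mv₀² + mgh = ½mv²
The mass cancels from both sides.
v² = v₀² + 2gh = (7.19)² + 2(10)(1.52) = 82.096
v = √82.096 = 9.061 m/s

v = 9.06 m/s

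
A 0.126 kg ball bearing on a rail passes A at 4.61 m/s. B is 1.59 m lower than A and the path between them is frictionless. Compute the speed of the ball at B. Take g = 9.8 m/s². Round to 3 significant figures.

v = 7.24 m/s

Energy conservation between the two points: ½mv₀² + mgh = ½mv²
The mass cancels from both sides.
v² = v₀² + 2gh = (4.61)² + 2(9.8)(1.59) = 52.416
v = √52.416 = 7.240 m/s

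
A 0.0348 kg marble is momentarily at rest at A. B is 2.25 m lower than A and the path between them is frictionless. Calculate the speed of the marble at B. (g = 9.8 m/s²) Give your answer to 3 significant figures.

v = 6.64 m/s

By conservation of mechanical energy, mgh = ½mv²
The mass cancels from both sides.
v = √(2gh) = √(2 × 9.8 × 2.25) = √44.100 = 6.641 m/s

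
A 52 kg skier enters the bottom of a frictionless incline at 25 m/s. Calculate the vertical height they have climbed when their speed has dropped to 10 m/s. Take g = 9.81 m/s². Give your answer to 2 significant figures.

Conservation of energy: ½mv₁² = ½mv₂² + mgh
h = (v₁² − v₂²)/(2g) = (25² − 10²)/(2 × 9.81) = 26.76 m

h = 27 m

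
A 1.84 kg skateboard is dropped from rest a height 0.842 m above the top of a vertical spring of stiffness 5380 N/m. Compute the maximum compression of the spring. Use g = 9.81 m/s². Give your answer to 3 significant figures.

Measuring PE from the top of the relaxed spring, at max compression the skateboard has dropped H + x with zero KE, so:
mg(H + x) = ½kx²
½(5380)x² − (1.84)(9.81)x − (1.84)(9.81)(0.842) = 0
2690x² − 18.05x − 15.20 = 0
x = [18.05 + √(325.8 + 163535)]/(2 × 2690) = 0.07860 m

x = 0.0786 m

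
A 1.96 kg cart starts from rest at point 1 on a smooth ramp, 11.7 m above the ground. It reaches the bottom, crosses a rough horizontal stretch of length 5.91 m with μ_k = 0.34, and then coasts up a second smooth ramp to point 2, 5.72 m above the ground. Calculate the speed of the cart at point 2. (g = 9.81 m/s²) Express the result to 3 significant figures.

v = 8.83 m/s

Energy at 1: mgh₁ = (1.96)(9.81)(11.7) = 224.96 J
Friction loss: W_f = μ_k mg d = 38.64 J
At 2: ½mv² + mgh₂ = mgh₁ − W_f
½mv² = 224.96 − 38.64 − 109.98 = 76.345 J
v = √(2 × 76.345/1.96) = 8.826 m/s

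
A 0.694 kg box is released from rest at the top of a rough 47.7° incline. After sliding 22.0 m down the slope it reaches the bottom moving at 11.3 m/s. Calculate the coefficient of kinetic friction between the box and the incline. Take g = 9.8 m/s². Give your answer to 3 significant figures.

μ_k = 0.659

mgh = ½mv² + μ_k (mg cosθ) L, with h = L sinθ
mgL sinθ = 110.67 J; ½mv² = 44.308 J
W_f = 110.67 − 44.308 = 66.36 J
μ_k = W_f/(mg cosθ · L) = 66.36/(4.577 × 22.0) = 0.6590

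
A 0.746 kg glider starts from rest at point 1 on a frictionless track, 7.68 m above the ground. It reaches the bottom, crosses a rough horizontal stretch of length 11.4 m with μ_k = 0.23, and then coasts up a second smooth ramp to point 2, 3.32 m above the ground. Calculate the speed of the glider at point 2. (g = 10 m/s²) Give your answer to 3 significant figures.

v = 5.90 m/s

Energy at 1: mgh₁ = (0.746)(10)(7.68) = 57.293 J
Friction loss: W_f = μ_k mg d = 19.56 J
At 2: ½mv² + mgh₂ = mgh₁ − W_f
½mv² = 57.293 − 19.56 − 24.767 = 12.965 J
v = √(2 × 12.965/0.746) = 5.896 m/s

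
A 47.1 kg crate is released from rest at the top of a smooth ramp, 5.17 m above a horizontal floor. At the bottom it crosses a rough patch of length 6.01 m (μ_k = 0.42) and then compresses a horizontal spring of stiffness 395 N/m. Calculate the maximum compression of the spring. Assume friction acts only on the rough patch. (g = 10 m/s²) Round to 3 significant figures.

Initial energy: E₁ = mgh = (47.1)(10)(5.17) = 2435.1 J
Friction removes W_f = μ_k mg d = (0.42)(47.1)(10)(6.01) = 1189 J
Energy reaching the spring: E = 2435.1 − 1189 = 1246.2 J
At max compression ½kx² = E ⇒ x = √(2E/k) = √(2 × 1246.2/395) = 2.512 m

x = 2.51 m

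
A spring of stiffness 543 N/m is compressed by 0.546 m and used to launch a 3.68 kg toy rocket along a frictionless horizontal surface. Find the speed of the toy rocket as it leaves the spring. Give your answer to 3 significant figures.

The toy rocket leaves the spring when the spring is at natural length, so ½kx² = ½mv²
v = x√(k/m) = 0.546 × √(543/3.68) = 6.632 m/s

v = 6.63 m/s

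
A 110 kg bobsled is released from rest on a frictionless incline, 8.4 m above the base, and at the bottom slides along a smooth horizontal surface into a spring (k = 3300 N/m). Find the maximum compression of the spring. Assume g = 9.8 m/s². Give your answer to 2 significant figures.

Energy conservation (no friction) from release to max compression: mgh = ½kx²
x = √(2mgh/k) = √(2 × 110 × 9.8 × 8.4 / 3300) = 2.343 m

x = 2.3 m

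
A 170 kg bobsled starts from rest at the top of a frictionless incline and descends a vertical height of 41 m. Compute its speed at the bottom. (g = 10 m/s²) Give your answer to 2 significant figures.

Equating total energy at the two states: mgh = ½mv²
The mass cancels from both sides.
v = √(2gh) = √(2 × 10 × 41) = √820.00 = 28.64 m/s

v = 29 m/s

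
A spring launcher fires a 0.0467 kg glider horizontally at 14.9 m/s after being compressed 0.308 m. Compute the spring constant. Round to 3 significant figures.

k = 109 N/m

Spring PE at full compression equals KE at release: ½kx² = ½mv²
k = mv²/x² = (0.0467)(14.9)²/(0.308)² = 109.3 N/m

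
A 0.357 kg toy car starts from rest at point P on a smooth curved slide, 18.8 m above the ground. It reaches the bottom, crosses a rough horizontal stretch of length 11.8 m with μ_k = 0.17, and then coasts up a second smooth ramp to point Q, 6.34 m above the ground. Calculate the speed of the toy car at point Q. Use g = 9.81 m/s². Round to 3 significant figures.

v = 14.3 m/s

Energy at P: mgh₁ = (0.357)(9.81)(18.8) = 65.841 J
Friction loss: W_f = μ_k mg d = 7.025 J
At Q: ½mv² + mgh₂ = mgh₁ − W_f
½mv² = 65.841 − 7.025 − 22.204 = 36.612 J
v = √(2 × 36.612/0.357) = 14.32 m/s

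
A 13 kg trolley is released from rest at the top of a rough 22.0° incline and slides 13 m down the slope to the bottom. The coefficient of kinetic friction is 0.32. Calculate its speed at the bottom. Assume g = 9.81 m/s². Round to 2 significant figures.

v = 4.5 m/s

Work–energy: mg(L sinθ) − μ_k(mg cosθ)L = ½mv²
mgh = mgL sinθ = (13)(9.81)(13)sin22.0° = 621.06 J
W_f = μ_k mg cosθ · L = (0.32)(13)(9.81)cos22.0°·13 = 491.9 J
½mv² = 621.06 − 491.9 = 129.16 J
v = √(2 × 129.16/13) = 4.458 m/s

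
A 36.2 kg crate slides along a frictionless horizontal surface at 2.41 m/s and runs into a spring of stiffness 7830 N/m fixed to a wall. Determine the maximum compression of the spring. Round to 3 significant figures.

x = 0.164 m

All KE is stored as spring PE at maximum compression: ½mv² = ½kx²
x = v√(m/k) = 2.41 × √(36.2/7830) = 0.1639 m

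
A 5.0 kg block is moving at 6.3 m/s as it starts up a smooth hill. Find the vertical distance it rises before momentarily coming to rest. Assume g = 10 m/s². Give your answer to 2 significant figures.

By energy conservation, ½mv² = mgh
h = v²/(2g) = 6.3²/(2 × 10) = 1.984 m

h = 2.0 m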